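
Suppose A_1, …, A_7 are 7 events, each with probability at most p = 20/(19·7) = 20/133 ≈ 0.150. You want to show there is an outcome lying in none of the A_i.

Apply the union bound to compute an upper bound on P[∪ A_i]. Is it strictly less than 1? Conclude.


Union bound: P[∪_{i=1}^{7} A_i] ≤ Σ_i P[A_i] ≤ 7·p = 7·(20/133) = 20/19.
Numerically: 20/19 ≈ 1.053.
Is 20/19 < 1? NO.
Since the bound 20/19 is ≥ 1, the union bound is uninformative here; it does NOT by itself certify existence.

7·p = 20/19 ≈ 1.053; existence NOT certified by the union bound.


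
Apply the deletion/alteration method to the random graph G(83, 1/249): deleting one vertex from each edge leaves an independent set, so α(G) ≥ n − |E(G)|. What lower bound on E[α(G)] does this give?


E[|E(G)|] = C(83, 2)·p = 3403 · (1/249) = 41/3.
E[α(G)] ≥ n − E[|E(G)|] = 83 − 41/3 = 208/3.
Numerically: ≈ 69.333333.
(This is only a lower bound; the true E[α(G)] may be larger.)

E[α(G)] ≥ 208/3 ≈ 69.333333.


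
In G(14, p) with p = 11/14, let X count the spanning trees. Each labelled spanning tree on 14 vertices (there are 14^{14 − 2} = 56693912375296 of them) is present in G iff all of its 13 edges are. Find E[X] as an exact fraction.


K_14 has 14^{14 − 2} = 56693912375296 labelled spanning trees.
For each such spanning tree H, let X_H = 1 if all 13 edges of H are present in G. Then P[X_H = 1] = p^{13} = (11/14)^{13} = 34522712143931/793714773254144.
By linearity: E[X] = Σ_H E[X_H] = 56693912375296 · p^{13} = 56693912375296 · 34522712143931/793714773254144 = 34522712143931/14.
Numerically: E[X] ≈ 2.4659e+12.

E[X] = 56693912375296 · (11/14)^{13} = 34522712143931/14 ≈ 2.4659e+12.


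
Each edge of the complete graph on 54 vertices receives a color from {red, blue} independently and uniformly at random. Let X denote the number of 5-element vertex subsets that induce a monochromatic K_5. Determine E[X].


Let X = Σ_S X_S over the C(54, 5) = 3162510 subsets S of size 5, where X_S = 1 if the K_5 on S is monochromatic.
For a fixed S, the K_5 on S has C(5, 2) = 10 edges. P[all 10 edges red] = (1/2)^10, and likewise for blue, so P[monochromatic] = 2·(1/2)^10 = 2^{1 − 10} = 1/512.
By linearity of expectation: E[X] = C(54, 5) · 2^{1 − 10} = 3162510 · 1/512 = 1581255/256.
Numerically: E[X] ≈ 6176.77734.

E[X] = C(54,5)·2^(1−C(5,2)) = 1581255/256 ≈ 6176.77734.


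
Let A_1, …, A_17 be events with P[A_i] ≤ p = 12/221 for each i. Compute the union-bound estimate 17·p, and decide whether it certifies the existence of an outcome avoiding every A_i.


Union bound: P[∪_{i=1}^{17} A_i] ≤ Σ_i P[A_i] ≤ 17·p = 17·(12/221) = 12/13.
Numerically: 12/13 ≈ 0.923077.
Is 12/13 < 1? YES.
Since P[∪ A_i] ≤ 12/13 < 1, the complement has P[∩ A_i^c] ≥ 1 − 12/13 = 1/13 > 0, so some outcome avoids every A_i.

17·p = 12/13 ≈ 0.923077; existence CERTIFIED by the union bound.


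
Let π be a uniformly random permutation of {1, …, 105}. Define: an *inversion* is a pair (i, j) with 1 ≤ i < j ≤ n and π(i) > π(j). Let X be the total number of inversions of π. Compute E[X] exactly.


Write X = Σ X_I over the C(105, 2) = 5460 pairs i < j, with X_I the indicator of one inversion.
There are 5460 indicators.
For each fixed pair i < j, the values π(i) and π(j) are two distinct elements of {1, …, 105} in uniformly random order; by symmetry P[π(i) > π(j)] = 1/2.
By linearity: E[X] = 5460 · (1/2) = C(105, 2) · (1/2) = 5460/2 = 2730 ≈ 2730.000.

E[X] = 2730 = 2730.000.


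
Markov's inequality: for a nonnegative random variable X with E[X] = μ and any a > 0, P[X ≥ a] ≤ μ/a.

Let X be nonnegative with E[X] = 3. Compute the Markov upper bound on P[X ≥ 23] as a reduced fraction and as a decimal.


μ = E[X] = 3, a = 23.
Markov: P[X ≥ 23] ≤ μ/a = (3)/23 = 3/23.
Numerically: ≈ 0.1304.
(Since a = 23 > μ = 3.0000, the bound 3/23 is < 1 and informative.)

P[X ≥ 23] ≤ 3/23 ≈ 0.1304.


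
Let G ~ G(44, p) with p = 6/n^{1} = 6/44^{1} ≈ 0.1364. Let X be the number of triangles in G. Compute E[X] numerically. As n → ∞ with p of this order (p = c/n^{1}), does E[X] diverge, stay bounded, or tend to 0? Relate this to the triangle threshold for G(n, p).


Number of potential triangles: C(44, 3) = 13244.
Each occurs with probability p³ ≈ (0.1364)³ ≈ 2.535687e-03.
By linearity: E[X] = C(44, 3)·p³ ≈ 13244 · 2.535687e-03 ≈ 33.5826.
Here α = 1, so p = 6/n is exactly at the triangle threshold p ~ 1/n. Asymptotically E[X] → c³/6 = 6³/6 = 36 ≈ 36.0000, a bounded constant. In this regime the triangle count is asymptotically Poisson(c³/6).

E[X] ≈ 33.5826; in regime p = Θ(1/n^{1}) E[X] stays bounded (at the triangle threshold p ~ 1/n).


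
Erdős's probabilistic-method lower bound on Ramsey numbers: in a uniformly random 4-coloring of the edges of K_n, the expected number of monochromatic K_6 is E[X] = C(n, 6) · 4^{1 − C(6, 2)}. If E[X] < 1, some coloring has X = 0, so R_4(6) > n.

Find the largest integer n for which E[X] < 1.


We need C(n, 6) · 4^{1 − 15} < 1, i.e. C(n, 6) < 4^{15 − 1} = 268435456.
Check values of n near the boundary:
  n = 73: C(73, 6) = 170230452; 170230452 < 268435456? YES
  n = 74: C(74, 6) = 185250786; 185250786 < 268435456? YES
  n = 75: C(75, 6) = 201359550; 201359550 < 268435456? YES
  n = 76: C(76, 6) = 218618940; 218618940 < 268435456? YES
  n = 77: C(77, 6) = 237093780; 237093780 < 268435456? YES
  n = 78: C(78, 6) = 256851595; 256851595 < 268435456? YES
  n = 79: C(79, 6) = 277962685; 277962685 < 268435456? NO
  n = 80: C(80, 6) = 300500200; 300500200 < 268435456? NO
The largest n with C(n, 6) < 268435456 is n = 78 (where E[X] = 256851595/268435456 ≈ 0.9568). Hence R_4(6) > 78, i.e. R_4(6) ≥ 79.

Largest n = 78; hence R_4(6) > 78.


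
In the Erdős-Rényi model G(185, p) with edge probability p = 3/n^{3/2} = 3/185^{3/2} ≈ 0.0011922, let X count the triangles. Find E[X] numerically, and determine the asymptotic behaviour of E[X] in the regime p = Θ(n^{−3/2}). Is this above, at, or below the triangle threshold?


Number of potential triangles: C(185, 3) = 1038220.
Each occurs with probability p³ ≈ (0.0011922)³ ≈ 1.6946928e-09.
By linearity: E[X] = C(185, 3)·p³ ≈ 1038220 · 1.6946928e-09 ≈ 0.00176.
Since α = 3/2 > 1, p = c/n^{3/2} = o(1/n) is below the triangle threshold p ~ 1/n. Asymptotically E[X] ~ (c³/6)·n^{3(1−α)} = (3³/6)·n^{-1.5} → 0, so by Markov's inequality G has no triangles w.h.p.

E[X] ≈ 0.00176; in regime p = Θ(1/n^{3/2}) E[X] tends to 0 (below the triangle threshold p ~ 1/n).


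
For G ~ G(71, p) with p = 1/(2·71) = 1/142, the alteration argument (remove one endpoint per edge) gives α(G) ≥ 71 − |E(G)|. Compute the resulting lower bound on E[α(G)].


E[|E(G)|] = C(71, 2)·p = 2485 · (1/142) = 35/2.
E[α(G)] ≥ n − E[|E(G)|] = 71 − 35/2 = 107/2.
Numerically: ≈ 53.500.
(This is only a lower bound; the true E[α(G)] may be larger.)

E[α(G)] ≥ 107/2 ≈ 53.500.


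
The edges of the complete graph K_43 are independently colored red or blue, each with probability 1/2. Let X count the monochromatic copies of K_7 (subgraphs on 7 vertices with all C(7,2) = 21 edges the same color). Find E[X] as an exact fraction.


Let X = Σ_S X_S over the C(43, 7) = 32224114 subsets S of size 7, where X_S = 1 if the K_7 on S is monochromatic.
For a fixed S, the K_7 on S has C(7, 2) = 21 edges. P[all 21 edges red] = (1/2)^21, and likewise for blue, so P[monochromatic] = 2·(1/2)^21 = 2^{1 − 21} = 1/1048576.
Summing: E[X] = C(43, 7) · 2^{1 − 21} = 32224114 · 1/1048576 = 16112057/524288.
Numerically: E[X] ≈ 30.7313.

E[X] = C(43,7)·2^(1−C(7,2)) = 16112057/524288 ≈ 30.7313.


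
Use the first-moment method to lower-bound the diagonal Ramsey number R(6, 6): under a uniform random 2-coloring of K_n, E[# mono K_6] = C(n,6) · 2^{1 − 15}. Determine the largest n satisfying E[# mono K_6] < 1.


We need C(n, 6) · 2^{1 − 15} < 1, i.e. C(n, 6) < 2^{15 − 1} = 16384.
Check values of n near the boundary:
  n = 13: C(13, 6) = 1716; 1716 < 16384? YES
  n = 14: C(14, 6) = 3003; 3003 < 16384? YES
  n = 15: C(15, 6) = 5005; 5005 < 16384? YES
  n = 16: C(16, 6) = 8008; 8008 < 16384? YES
  n = 17: C(17, 6) = 12376; 12376 < 16384? YES
  n = 18: C(18, 6) = 18564; 18564 < 16384? NO
The largest n with C(n, 6) < 16384 is n = 17 (where E[X] = 1547/2048 ≈ 0.75537). Hence R(6, 6) > 17, i.e. R(6, 6) ≥ 18.

Largest n = 17; hence R(6, 6) > 17.


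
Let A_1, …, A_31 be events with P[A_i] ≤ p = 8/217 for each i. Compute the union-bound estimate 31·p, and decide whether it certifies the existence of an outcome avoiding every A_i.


Union bound: P[∪_{i=1}^{31} A_i] ≤ Σ_i P[A_i] ≤ 31·p = 31·(8/217) = 8/7.
Numerically: 8/7 ≈ 1.1429.
Is 8/7 < 1? NO.
Since the bound 8/7 is ≥ 1, the union bound is uninformative here; it does NOT by itself certify existence.

31·p = 8/7 ≈ 1.1429; existence NOT certified by the union bound.


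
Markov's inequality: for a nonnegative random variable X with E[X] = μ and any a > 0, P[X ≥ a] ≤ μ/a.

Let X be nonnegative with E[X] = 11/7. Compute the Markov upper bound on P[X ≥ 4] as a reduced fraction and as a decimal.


μ = E[X] = 11/7, a = 4.
Markov: P[X ≥ 4] ≤ μ/a = (11/7)/4 = 11/28.
Numerically: ≈ 0.3929.
(Since a = 4 > μ = 1.5714, the bound 11/28 is < 1 and informative.)

P[X ≥ 4] ≤ 11/28 ≈ 0.3929.


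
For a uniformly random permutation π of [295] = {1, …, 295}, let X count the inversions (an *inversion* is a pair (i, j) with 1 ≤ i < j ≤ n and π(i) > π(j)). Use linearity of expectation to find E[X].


Write X = Σ X_I over the C(295, 2) = 43365 pairs i < j, with X_I the indicator of one inversion.
There are 43365 indicators.
For each fixed pair i < j, the values π(i) and π(j) are two distinct elements of {1, …, 295} in uniformly random order; by symmetry P[π(i) > π(j)] = 1/2.
By linearity: E[X] = 43365 · (1/2) = C(295, 2) · (1/2) = 43365/2 = 43365/2 ≈ 21682.50000.

E[X] = 43365/2 = 21682.50000.


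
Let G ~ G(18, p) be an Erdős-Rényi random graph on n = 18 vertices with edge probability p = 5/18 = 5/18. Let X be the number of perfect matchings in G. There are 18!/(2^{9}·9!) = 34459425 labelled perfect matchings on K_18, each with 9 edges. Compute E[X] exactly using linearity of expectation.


K_18 has 18!/(2^{9}·9!) = 34459425 labelled perfect matchings.
For each such perfect matching H, let X_H = 1 if all 9 edges of H are present in G. Then P[X_H = 1] = p^{9} = (5/18)^{9} = 1953125/198359290368.
Summing the indicators: E[X] = Σ_H E[X_H] = 34459425 · p^{9} = 34459425 · 1953125/198359290368 = 830908203125/2448880128.
Numerically: E[X] ≈ 339.301.

E[X] = 34459425 · (5/18)^{9} = 830908203125/2448880128 ≈ 339.301.


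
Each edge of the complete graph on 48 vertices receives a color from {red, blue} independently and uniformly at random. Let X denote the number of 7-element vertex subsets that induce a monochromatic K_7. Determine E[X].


Let X = Σ_S X_S over the C(48, 7) = 73629072 subsets S of size 7, where X_S = 1 if the K_7 on S is monochromatic.
For a fixed S, the K_7 on S has C(7, 2) = 21 edges. P[all 21 edges red] = (1/2)^21, and likewise for blue, so P[monochromatic] = 2·(1/2)^21 = 2^{1 − 21} = 1/1048576.
By linearity: E[X] = C(48, 7) · 2^{1 − 21} = 73629072 · 1/1048576 = 4601817/65536.
Numerically: E[X] ≈ 70.21815.

E[X] = C(48,7)·2^(1−C(7,2)) = 4601817/65536 ≈ 70.21815.


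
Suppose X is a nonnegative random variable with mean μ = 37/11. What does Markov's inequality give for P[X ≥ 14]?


μ = E[X] = 37/11, a = 14.
Markov: P[X ≥ 14] ≤ μ/a = (37/11)/14 = 37/154.
Numerically: ≈ 0.2403.
(Since a = 14 > μ = 3.3636, the bound 37/154 is < 1 and informative.)

P[X ≥ 14] ≤ 37/154 ≈ 0.2403.


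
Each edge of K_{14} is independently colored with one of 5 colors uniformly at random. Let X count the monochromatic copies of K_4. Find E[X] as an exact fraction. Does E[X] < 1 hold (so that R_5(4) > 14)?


E[X] = C(14, 4) · 5^{1 − 6} = 1001 · 5^{−5} = 1001/3125.
As a reduced fraction: E[X] = 1001/3125 ≈ 0.32032.
Is E[X] < 1? YES.
Since E[X] < 1, there exists a 5-coloring of K_{14} with no monochromatic K_4; hence R_5(4) > 14.

E[X] = 1001/3125 ≈ 0.32032; E[X] < 1, so R_5(4) > 14.


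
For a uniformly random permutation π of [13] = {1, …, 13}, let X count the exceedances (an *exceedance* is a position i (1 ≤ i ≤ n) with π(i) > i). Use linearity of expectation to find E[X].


Write X = Σ_{i=1}^{13} X_i, where X_i = 1_{π(i) > i}.
For each fixed i, π(i) is uniform over {1, …, 13} (marginal of a uniform permutation), so P[π(i) > i] = (n − i)/n. Summing: Σ_{i=1}^{13} (n − i)/n = (0 + 1 + … + 12)/13 = 13(13 − 1)/(2·13) = (13 − 1)/2.
Hence E[X] = Σ_{i=1}^{13} (13 − i)/13 = 6 ≈ 6.000000.

E[X] = 6 = 6.000000.


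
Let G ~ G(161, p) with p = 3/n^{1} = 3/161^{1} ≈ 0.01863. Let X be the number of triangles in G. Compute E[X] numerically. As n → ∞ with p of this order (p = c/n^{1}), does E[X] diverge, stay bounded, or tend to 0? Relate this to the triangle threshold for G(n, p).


Number of potential triangles: C(161, 3) = 682640.
Each occurs with probability p³ ≈ (0.01863)³ ≈ 6.469730e-06.
By linearity: E[X] = C(161, 3)·p³ ≈ 682640 · 6.469730e-06 ≈ 4.4165.
Here α = 1, so p = 3/n is exactly at the triangle threshold p ~ 1/n. Asymptotically E[X] → c³/6 = 3³/6 = 9/2 ≈ 4.5000, a bounded constant. In this regime the triangle count is asymptotically Poisson(c³/6).

E[X] ≈ 4.4165; in regime p = Θ(1/n^{1}) E[X] stays bounded (at the triangle threshold p ~ 1/n).


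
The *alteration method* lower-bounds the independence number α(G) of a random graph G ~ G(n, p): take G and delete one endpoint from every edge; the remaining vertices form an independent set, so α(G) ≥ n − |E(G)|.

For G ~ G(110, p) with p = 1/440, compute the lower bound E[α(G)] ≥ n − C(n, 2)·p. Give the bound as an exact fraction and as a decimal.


E[|E(G)|] = C(110, 2)·p = 5995 · (1/440) = 109/8.
E[α(G)] ≥ n − E[|E(G)|] = 110 − 109/8 = 771/8.
Numerically: ≈ 96.375000.
(This is only a lower bound; the true E[α(G)] may be larger.)

E[α(G)] ≥ 771/8 ≈ 96.375000.


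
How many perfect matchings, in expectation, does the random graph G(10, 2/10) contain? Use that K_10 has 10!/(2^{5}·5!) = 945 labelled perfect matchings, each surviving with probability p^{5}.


K_10 has 10!/(2^{5}·5!) = 945 labelled perfect matchings.
For each such perfect matching H, let X_H = 1 if all 5 edges of H are present in G. Then P[X_H = 1] = p^{5} = (1/5)^{5} = 1/3125.
By linearity of expectation: E[X] = Σ_H E[X_H] = 945 · p^{5} = 945 · 1/3125 = 189/625.
Numerically: E[X] ≈ 0.3024.

E[X] = 945 · (1/5)^{5} = 189/625 ≈ 0.3024.


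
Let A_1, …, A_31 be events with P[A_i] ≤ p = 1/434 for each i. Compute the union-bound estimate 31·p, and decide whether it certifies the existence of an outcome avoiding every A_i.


Union bound: P[∪_{i=1}^{31} A_i] ≤ Σ_i P[A_i] ≤ 31·p = 31·(1/434) = 1/14.
Numerically: 1/14 ≈ 0.07143.
Is 1/14 < 1? YES.
Since P[∪ A_i] ≤ 1/14 < 1, the complement has P[∩ A_i^c] ≥ 1 − 1/14 = 13/14 > 0, so some outcome avoids every A_i.

31·p = 1/14 ≈ 0.07143; existence CERTIFIED by the union bound.


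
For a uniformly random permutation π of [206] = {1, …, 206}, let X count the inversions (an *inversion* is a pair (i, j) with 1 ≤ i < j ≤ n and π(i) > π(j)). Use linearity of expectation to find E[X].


Write X = Σ X_I over the C(206, 2) = 21115 pairs i < j, with X_I the indicator of one inversion.
There are 21115 indicators.
For each fixed pair i < j, the values π(i) and π(j) are two distinct elements of {1, …, 206} in uniformly random order; by symmetry P[π(i) > π(j)] = 1/2.
By linearity: E[X] = 21115 · (1/2) = C(206, 2) · (1/2) = 21115/2 = 21115/2 ≈ 10557.5000.

E[X] = 21115/2 = 10557.5000.


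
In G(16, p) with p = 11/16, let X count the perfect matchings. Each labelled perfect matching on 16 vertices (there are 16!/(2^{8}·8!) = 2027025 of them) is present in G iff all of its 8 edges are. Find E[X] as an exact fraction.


K_16 has 16!/(2^{8}·8!) = 2027025 labelled perfect matchings.
For each such perfect matching H, let X_H = 1 if all 8 edges of H are present in G. Then P[X_H = 1] = p^{8} = (11/16)^{8} = 214358881/4294967296.
By linearity: E[X] = Σ_H E[X_H] = 2027025 · p^{8} = 2027025 · 214358881/4294967296 = 434510810759025/4294967296.
Numerically: E[X] ≈ 1.012e+05.

E[X] = 2027025 · (11/16)^{8} = 434510810759025/4294967296 ≈ 1.012e+05.


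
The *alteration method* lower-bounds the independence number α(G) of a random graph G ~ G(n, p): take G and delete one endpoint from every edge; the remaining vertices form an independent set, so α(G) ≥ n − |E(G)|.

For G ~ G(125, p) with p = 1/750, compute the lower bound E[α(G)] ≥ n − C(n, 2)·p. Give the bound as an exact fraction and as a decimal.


E[|E(G)|] = C(125, 2)·p = 7750 · (1/750) = 31/3.
E[α(G)] ≥ n − E[|E(G)|] = 125 − 31/3 = 344/3.
Numerically: ≈ 114.666667.
(This is only a lower bound; the true E[α(G)] may be larger.)

E[α(G)] ≥ 344/3 ≈ 114.666667.


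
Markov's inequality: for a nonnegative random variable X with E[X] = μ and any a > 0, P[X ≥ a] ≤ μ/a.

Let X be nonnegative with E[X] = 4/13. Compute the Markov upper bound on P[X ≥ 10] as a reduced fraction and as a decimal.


μ = E[X] = 4/13, a = 10.
Markov: P[X ≥ 10] ≤ μ/a = (4/13)/10 = 2/65.
Numerically: ≈ 0.0308.
(Since a = 10 > μ = 0.3077, the bound 2/65 is < 1 and informative.)

P[X ≥ 10] ≤ 2/65 ≈ 0.0308.


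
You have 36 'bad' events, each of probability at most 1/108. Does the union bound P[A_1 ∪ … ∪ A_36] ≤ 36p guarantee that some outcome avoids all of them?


Union bound: P[∪_{i=1}^{36} A_i] ≤ Σ_i P[A_i] ≤ 36·p = 36·(1/108) = 1/3.
Numerically: 1/3 ≈ 0.333333.
Is 1/3 < 1? YES.
Since P[∪ A_i] ≤ 1/3 < 1, the complement has P[∩ A_i^c] ≥ 1 − 1/3 = 2/3 > 0, so some outcome avoids every A_i.

36·p = 1/3 ≈ 0.333333; existence CERTIFIED by the union bound.


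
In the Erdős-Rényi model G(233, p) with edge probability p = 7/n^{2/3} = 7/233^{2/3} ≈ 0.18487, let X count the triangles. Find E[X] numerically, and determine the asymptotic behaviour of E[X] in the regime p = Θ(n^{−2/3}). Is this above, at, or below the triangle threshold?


Number of potential triangles: C(233, 3) = 2081156.
Each occurs with probability p³ ≈ (0.18487)³ ≈ 6.3180386e-03.
By linearity: E[X] = C(233, 3)·p³ ≈ 2081156 · 6.3180386e-03 ≈ 13148.82403.
Since α = 2/3 < 1, p = c/n^{2/3} ≫ 1/n is above the triangle threshold p ~ 1/n. Asymptotically E[X] ~ (c³/6)·n^{3(1−α)} = (7³/6)·n^{1} → ∞; triangles are abundant w.h.p.

E[X] ≈ 13148.82403; in regime p = Θ(1/n^{2/3}) E[X] diverges (above the triangle threshold p ~ 1/n).


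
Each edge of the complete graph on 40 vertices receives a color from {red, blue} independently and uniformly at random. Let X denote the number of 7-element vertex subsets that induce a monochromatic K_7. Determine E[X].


Let X = Σ_S X_S over the C(40, 7) = 18643560 subsets S of size 7, where X_S = 1 if the K_7 on S is monochromatic.
For a fixed S, the K_7 on S has C(7, 2) = 21 edges. P[all 21 edges red] = (1/2)^21, and likewise for blue, so P[monochromatic] = 2·(1/2)^21 = 2^{1 − 21} = 1/1048576.
Summing: E[X] = C(40, 7) · 2^{1 − 21} = 18643560 · 1/1048576 = 2330445/131072.
Numerically: E[X] ≈ 17.7799.

E[X] = C(40,7)·2^(1−C(7,2)) = 2330445/131072 ≈ 17.7799.


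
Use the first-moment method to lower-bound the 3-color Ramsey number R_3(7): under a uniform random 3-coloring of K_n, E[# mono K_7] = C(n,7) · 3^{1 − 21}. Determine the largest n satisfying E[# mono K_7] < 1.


We need C(n, 7) · 3^{1 − 21} < 1, i.e. C(n, 7) < 3^{21 − 1} = 3486784401.
Check values of n near the boundary:
  n = 77: C(77, 7) = 2404808340; 2404808340 < 3486784401? YES
  n = 78: C(78, 7) = 2641902120; 2641902120 < 3486784401? YES
  n = 79: C(79, 7) = 2898753715; 2898753715 < 3486784401? YES
  n = 80: C(80, 7) = 3176716400; 3176716400 < 3486784401? YES
  n = 81: C(81, 7) = 3477216600; 3477216600 < 3486784401? YES
  n = 82: C(82, 7) = 3801756816; 3801756816 < 3486784401? NO
  n = 83: C(83, 7) = 4151918628; 4151918628 < 3486784401? NO
  n = 84: C(84, 7) = 4529365776; 4529365776 < 3486784401? NO
The largest n with C(n, 7) < 3486784401 is n = 81 (where E[X] = 42928600/43046721 ≈ 0.997256). Hence R_3(7) > 81, i.e. R_3(7) ≥ 82.

Largest n = 81; hence R_3(7) > 81.


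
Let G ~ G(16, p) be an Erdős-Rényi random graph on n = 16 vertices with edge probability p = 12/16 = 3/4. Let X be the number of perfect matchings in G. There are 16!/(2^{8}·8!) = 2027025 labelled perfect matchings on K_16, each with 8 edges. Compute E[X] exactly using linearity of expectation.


K_16 has 16!/(2^{8}·8!) = 2027025 labelled perfect matchings.
For each such perfect matching H, let X_H = 1 if all 8 edges of H are present in G. Then P[X_H = 1] = p^{8} = (3/4)^{8} = 6561/65536.
By linearity of expectation: E[X] = Σ_H E[X_H] = 2027025 · p^{8} = 2027025 · 6561/65536 = 13299311025/65536.
Numerically: E[X] ≈ 2.0293e+05.

E[X] = 2027025 · (3/4)^{8} = 13299311025/65536 ≈ 2.0293e+05.


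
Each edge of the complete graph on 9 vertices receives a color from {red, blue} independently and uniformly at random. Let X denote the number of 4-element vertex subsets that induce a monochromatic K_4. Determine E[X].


Let X = Σ_S X_S over the C(9, 4) = 126 subsets S of size 4, where X_S = 1 if the K_4 on S is monochromatic.
For a fixed S, the K_4 on S has C(4, 2) = 6 edges. P[all 6 edges red] = (1/2)^6, and likewise for blue, so P[monochromatic] = 2·(1/2)^6 = 2^{1 − 6} = 1/32.
Summing: E[X] = C(9, 4) · 2^{1 − 6} = 126 · 1/32 = 63/16.
Numerically: E[X] ≈ 3.93750.

E[X] = C(9,4)·2^(1−C(4,2)) = 63/16 ≈ 3.93750.


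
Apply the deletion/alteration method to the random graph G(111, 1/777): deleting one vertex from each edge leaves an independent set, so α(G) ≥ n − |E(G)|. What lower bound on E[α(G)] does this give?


E[|E(G)|] = C(111, 2)·p = 6105 · (1/777) = 55/7.
E[α(G)] ≥ n − E[|E(G)|] = 111 − 55/7 = 722/7.
Numerically: ≈ 103.14286.
(This is only a lower bound; the true E[α(G)] may be larger.)

E[α(G)] ≥ 722/7 ≈ 103.14286.


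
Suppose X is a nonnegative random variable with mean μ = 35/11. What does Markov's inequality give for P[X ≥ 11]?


μ = E[X] = 35/11, a = 11.
Markov: P[X ≥ 11] ≤ μ/a = (35/11)/11 = 35/121.
Numerically: ≈ 0.28926.
(Since a = 11 > μ = 3.18182, the bound 35/121 is < 1 and informative.)

P[X ≥ 11] ≤ 35/121 ≈ 0.28926.


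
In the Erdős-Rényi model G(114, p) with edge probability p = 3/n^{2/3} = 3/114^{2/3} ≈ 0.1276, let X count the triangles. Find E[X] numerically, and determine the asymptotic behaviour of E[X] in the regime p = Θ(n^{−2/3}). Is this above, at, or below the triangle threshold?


Number of potential triangles: C(114, 3) = 240464.
Each occurs with probability p³ ≈ (0.1276)³ ≈ 2.0775623e-03.
By linearity: E[X] = C(114, 3)·p³ ≈ 240464 · 2.0775623e-03 ≈ 499.57895.
Since α = 2/3 < 1, p = c/n^{2/3} ≫ 1/n is above the triangle threshold p ~ 1/n. Asymptotically E[X] ~ (c³/6)·n^{3(1−α)} = (3³/6)·n^{1} → ∞; triangles are abundant w.h.p.

E[X] ≈ 499.57895; in regime p = Θ(1/n^{2/3}) E[X] diverges (above the triangle threshold p ~ 1/n).


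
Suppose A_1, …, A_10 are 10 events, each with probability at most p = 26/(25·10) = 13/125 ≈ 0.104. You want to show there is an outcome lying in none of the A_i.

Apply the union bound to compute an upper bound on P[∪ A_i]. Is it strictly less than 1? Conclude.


Union bound: P[∪_{i=1}^{10} A_i] ≤ Σ_i P[A_i] ≤ 10·p = 10·(13/125) = 26/25.
Numerically: 26/25 ≈ 1.040.
Is 26/25 < 1? NO.
Since the bound 26/25 is ≥ 1, the union bound is uninformative here; it does NOT by itself certify existence.

10·p = 26/25 ≈ 1.040; existence NOT certified by the union bound.


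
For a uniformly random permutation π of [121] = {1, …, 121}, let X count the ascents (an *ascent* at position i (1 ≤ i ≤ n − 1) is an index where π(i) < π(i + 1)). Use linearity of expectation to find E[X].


Write X = Σ X_I over i = 1, …, 120, with X_I the indicator of one ascent.
There are 120 indicators.
For each fixed i, the pair (π(i), π(i+1)) is a uniformly random ordered pair of distinct values from {1, …, 121}; by symmetry P[π(i) < π(i+1)] = 1/2.
By linearity: E[X] = 120 · (1/2) = (121 − 1) · (1/2) = 60 ≈ 60.000000.

E[X] = 60 = 60.000000.


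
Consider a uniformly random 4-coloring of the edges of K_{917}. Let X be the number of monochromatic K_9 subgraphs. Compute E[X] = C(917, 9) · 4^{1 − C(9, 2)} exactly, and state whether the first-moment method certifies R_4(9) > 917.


E[X] = C(917, 9) · 4^{1 − 36} = 1214670081818390006810 · 4^{−35} = 1214670081818390006810/1180591620717411303424.
As a reduced fraction: E[X] = 607335040909195003405/590295810358705651712 ≈ 1.0288656.
Is E[X] < 1? NO.
Since E[X] ≥ 1, the first-moment bound is inconclusive at n = 917; it does NOT by itself certify R_4(9) > 917.

E[X] = 607335040909195003405/590295810358705651712 ≈ 1.0288656; E[X] ≥ 1; first-moment method inconclusive here.


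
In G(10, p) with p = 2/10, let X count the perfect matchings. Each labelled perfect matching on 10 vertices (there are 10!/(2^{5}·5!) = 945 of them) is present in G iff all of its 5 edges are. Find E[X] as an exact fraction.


K_10 has 10!/(2^{5}·5!) = 945 labelled perfect matchings.
For each such perfect matching H, let X_H = 1 if all 5 edges of H are present in G. Then P[X_H = 1] = p^{5} = (1/5)^{5} = 1/3125.
By linearity of expectation: E[X] = Σ_H E[X_H] = 945 · p^{5} = 945 · 1/3125 = 189/625.
Numerically: E[X] ≈ 0.3024.

E[X] = 945 · (1/5)^{5} = 189/625 ≈ 0.3024.


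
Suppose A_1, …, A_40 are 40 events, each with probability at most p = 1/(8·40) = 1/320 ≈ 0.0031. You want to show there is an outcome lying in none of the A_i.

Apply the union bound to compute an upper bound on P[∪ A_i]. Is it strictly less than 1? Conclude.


Union bound: P[∪_{i=1}^{40} A_i] ≤ Σ_i P[A_i] ≤ 40·p = 40·(1/320) = 1/8.
Numerically: 1/8 ≈ 0.1250.
Is 1/8 < 1? YES.
Since P[∪ A_i] ≤ 1/8 < 1, the complement has P[∩ A_i^c] ≥ 1 − 1/8 = 7/8 > 0, so some outcome avoids every A_i.

40·p = 1/8 ≈ 0.1250; existence CERTIFIED by the union bound.


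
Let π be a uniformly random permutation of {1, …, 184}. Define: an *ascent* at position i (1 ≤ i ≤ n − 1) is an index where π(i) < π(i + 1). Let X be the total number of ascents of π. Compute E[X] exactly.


Write X = Σ X_I over i = 1, …, 183, with X_I the indicator of one ascent.
There are 183 indicators.
For each fixed i, the pair (π(i), π(i+1)) is a uniformly random ordered pair of distinct values from {1, …, 184}; by symmetry P[π(i) < π(i+1)] = 1/2.
By linearity: E[X] = 183 · (1/2) = (184 − 1) · (1/2) = 183/2 ≈ 91.500.

E[X] = 183/2 = 91.500.


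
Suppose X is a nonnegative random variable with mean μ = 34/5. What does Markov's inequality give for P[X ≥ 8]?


μ = E[X] = 34/5, a = 8.
Markov: P[X ≥ 8] ≤ μ/a = (34/5)/8 = 17/20.
Numerically: ≈ 0.850.
(Since a = 8 > μ = 6.800, the bound 17/20 is < 1 and informative.)

P[X ≥ 8] ≤ 17/20 ≈ 0.850.


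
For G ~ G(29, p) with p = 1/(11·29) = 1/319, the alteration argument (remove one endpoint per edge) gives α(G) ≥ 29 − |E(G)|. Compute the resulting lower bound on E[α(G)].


E[|E(G)|] = C(29, 2)·p = 406 · (1/319) = 14/11.
E[α(G)] ≥ n − E[|E(G)|] = 29 − 14/11 = 305/11.
Numerically: ≈ 27.7273.
(This is only a lower bound; the true E[α(G)] may be larger.)

E[α(G)] ≥ 305/11 ≈ 27.7273.


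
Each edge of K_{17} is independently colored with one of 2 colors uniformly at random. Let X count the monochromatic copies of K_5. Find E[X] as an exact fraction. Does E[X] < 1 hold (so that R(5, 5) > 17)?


E[X] = C(17, 5) · 2^{1 − 10} = 6188 · 2^{−9} = 6188/512.
As a reduced fraction: E[X] = 1547/128 ≈ 12.0859.
Is E[X] < 1? NO.
Since E[X] ≥ 1, the first-moment bound is inconclusive at n = 17; it does NOT by itself certify R(5, 5) > 17.

E[X] = 1547/128 ≈ 12.0859; E[X] ≥ 1; first-moment method inconclusive here.


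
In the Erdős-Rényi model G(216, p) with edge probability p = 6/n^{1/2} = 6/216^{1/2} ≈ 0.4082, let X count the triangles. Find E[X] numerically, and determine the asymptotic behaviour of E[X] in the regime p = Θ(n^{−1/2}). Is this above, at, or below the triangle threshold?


Number of potential triangles: C(216, 3) = 1656360.
Each occurs with probability p³ ≈ (0.4082)³ ≈ 6.804138e-02.
By linearity: E[X] = C(216, 3)·p³ ≈ 1656360 · 6.804138e-02 ≈ 112701.0231.
Since α = 1/2 < 1, p = c/n^{1/2} ≫ 1/n is above the triangle threshold p ~ 1/n. Asymptotically E[X] ~ (c³/6)·n^{3(1−α)} = (6³/6)·n^{1.5} → ∞; triangles are abundant w.h.p.

E[X] ≈ 112701.0231; in regime p = Θ(1/n^{1/2}) E[X] diverges (above the triangle threshold p ~ 1/n).


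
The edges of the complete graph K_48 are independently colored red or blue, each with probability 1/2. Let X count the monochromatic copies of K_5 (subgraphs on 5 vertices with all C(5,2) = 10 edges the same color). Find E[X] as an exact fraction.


Let X = Σ_S X_S over the C(48, 5) = 1712304 subsets S of size 5, where X_S = 1 if the K_5 on S is monochromatic.
For a fixed S, the K_5 on S has C(5, 2) = 10 edges. P[all 10 edges red] = (1/2)^10, and likewise for blue, so P[monochromatic] = 2·(1/2)^10 = 2^{1 − 10} = 1/512.
By linearity of expectation: E[X] = C(48, 5) · 2^{1 − 10} = 1712304 · 1/512 = 107019/32.
Numerically: E[X] ≈ 3344.343750.

E[X] = C(48,5)·2^(1−C(5,2)) = 107019/32 ≈ 3344.343750.


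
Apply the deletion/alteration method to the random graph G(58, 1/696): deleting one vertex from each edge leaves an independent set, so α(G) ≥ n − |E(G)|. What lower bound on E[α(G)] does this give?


E[|E(G)|] = C(58, 2)·p = 1653 · (1/696) = 19/8.
E[α(G)] ≥ n − E[|E(G)|] = 58 − 19/8 = 445/8.
Numerically: ≈ 55.625000.
(This is only a lower bound; the true E[α(G)] may be larger.)

E[α(G)] ≥ 445/8 ≈ 55.625000.


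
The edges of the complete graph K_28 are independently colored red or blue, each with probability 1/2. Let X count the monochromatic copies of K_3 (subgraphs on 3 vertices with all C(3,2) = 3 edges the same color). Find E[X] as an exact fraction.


Let X = Σ_S X_S over the C(28, 3) = 3276 subsets S of size 3, where X_S = 1 if the K_3 on S is monochromatic.
For a fixed S, the K_3 on S has C(3, 2) = 3 edges. P[all 3 edges red] = (1/2)^3, and likewise for blue, so P[monochromatic] = 2·(1/2)^3 = 2^{1 − 3} = 1/4.
Summing: E[X] = C(28, 3) · 2^{1 − 3} = 3276 · 1/4 = 819.
Numerically: E[X] ≈ 819.00000.

E[X] = C(28,3)·2^(1−C(3,2)) = 819 ≈ 819.00000.


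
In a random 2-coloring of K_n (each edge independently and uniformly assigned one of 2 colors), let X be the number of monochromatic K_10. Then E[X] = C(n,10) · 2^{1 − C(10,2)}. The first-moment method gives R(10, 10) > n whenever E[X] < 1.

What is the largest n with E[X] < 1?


We need C(n, 10) · 2^{1 − 45} < 1, i.e. C(n, 10) < 2^{45 − 1} = 17592186044416.
Check values of n near the boundary:
  n = 97: C(97, 10) = 12576469727536; 12576469727536 < 17592186044416? YES
  n = 98: C(98, 10) = 14005614014756; 14005614014756 < 17592186044416? YES
  n = 99: C(99, 10) = 15579278510796; 15579278510796 < 17592186044416? YES
  n = 100: C(100, 10) = 17310309456440; 17310309456440 < 17592186044416? YES
  n = 101: C(101, 10) = 19212541264840; 19212541264840 < 17592186044416? NO
  n = 102: C(102, 10) = 21300860967540; 21300860967540 < 17592186044416? NO
  n = 103: C(103, 10) = 23591276125340; 23591276125340 < 17592186044416? NO
The largest n with C(n, 10) < 17592186044416 is n = 100 (where E[X] = 2163788682055/2199023255552 ≈ 0.9840). Hence R(10, 10) > 100, i.e. R(10, 10) ≥ 101.

Largest n = 100; hence R(10, 10) > 100.


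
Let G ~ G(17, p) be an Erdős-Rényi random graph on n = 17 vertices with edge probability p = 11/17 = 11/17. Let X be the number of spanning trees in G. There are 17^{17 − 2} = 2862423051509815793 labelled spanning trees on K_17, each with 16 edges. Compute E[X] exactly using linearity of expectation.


K_17 has 17^{17 − 2} = 2862423051509815793 labelled spanning trees.
For each such spanning tree H, let X_H = 1 if all 16 edges of H are present in G. Then P[X_H = 1] = p^{16} = (11/17)^{16} = 45949729863572161/48661191875666868481.
By linearity: E[X] = Σ_H E[X_H] = 2862423051509815793 · p^{16} = 2862423051509815793 · 45949729863572161/48661191875666868481 = 45949729863572161/17.
Numerically: E[X] ≈ 2.70293e+15.

E[X] = 2862423051509815793 · (11/17)^{16} = 45949729863572161/17 ≈ 2.70293e+15.


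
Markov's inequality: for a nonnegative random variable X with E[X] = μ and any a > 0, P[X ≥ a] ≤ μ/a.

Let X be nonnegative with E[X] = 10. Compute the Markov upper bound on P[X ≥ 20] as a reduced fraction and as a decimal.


μ = E[X] = 10, a = 20.
Markov: P[X ≥ 20] ≤ μ/a = (10)/20 = 1/2.
Numerically: ≈ 0.5000.
(Since a = 20 > μ = 10.0000, the bound 1/2 is < 1 and informative.)

P[X ≥ 20] ≤ 1/2 ≈ 0.5000.


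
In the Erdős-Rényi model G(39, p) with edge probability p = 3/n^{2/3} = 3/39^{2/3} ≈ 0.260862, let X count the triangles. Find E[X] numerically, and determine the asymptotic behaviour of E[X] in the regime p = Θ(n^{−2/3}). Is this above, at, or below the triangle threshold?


Number of potential triangles: C(39, 3) = 9139.
Each occurs with probability p³ ≈ (0.260862)³ ≈ 1.77514793e-02.
By linearity: E[X] = C(39, 3)·p³ ≈ 9139 · 1.77514793e-02 ≈ 162.230769.
Since α = 2/3 < 1, p = c/n^{2/3} ≫ 1/n is above the triangle threshold p ~ 1/n. Asymptotically E[X] ~ (c³/6)·n^{3(1−α)} = (3³/6)·n^{1} → ∞; triangles are abundant w.h.p.

E[X] ≈ 162.230769; in regime p = Θ(1/n^{2/3}) E[X] diverges (above the triangle threshold p ~ 1/n).


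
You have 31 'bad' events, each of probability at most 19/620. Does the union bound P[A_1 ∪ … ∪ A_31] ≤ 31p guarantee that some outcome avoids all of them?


Union bound: P[∪_{i=1}^{31} A_i] ≤ Σ_i P[A_i] ≤ 31·p = 31·(19/620) = 19/20.
Numerically: 19/20 ≈ 0.950.
Is 19/20 < 1? YES.
Since P[∪ A_i] ≤ 19/20 < 1, the complement has P[∩ A_i^c] ≥ 1 − 19/20 = 1/20 > 0, so some outcome avoids every A_i.

31·p = 19/20 ≈ 0.950; existence CERTIFIED by the union bound.


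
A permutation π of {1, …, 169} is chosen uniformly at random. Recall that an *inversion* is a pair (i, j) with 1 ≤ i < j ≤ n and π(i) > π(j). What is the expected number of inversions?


Write X = Σ X_I over the C(169, 2) = 14196 pairs i < j, with X_I the indicator of one inversion.
There are 14196 indicators.
For each fixed pair i < j, the values π(i) and π(j) are two distinct elements of {1, …, 169} in uniformly random order; by symmetry P[π(i) > π(j)] = 1/2.
By linearity: E[X] = 14196 · (1/2) = C(169, 2) · (1/2) = 14196/2 = 7098 ≈ 7098.000000.

E[X] = 7098 = 7098.000000.


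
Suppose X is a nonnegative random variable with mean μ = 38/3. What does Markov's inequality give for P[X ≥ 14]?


μ = E[X] = 38/3, a = 14.
Markov: P[X ≥ 14] ≤ μ/a = (38/3)/14 = 19/21.
Numerically: ≈ 0.904762.
(Since a = 14 > μ = 12.666667, the bound 19/21 is < 1 and informative.)

P[X ≥ 14] ≤ 19/21 ≈ 0.904762.


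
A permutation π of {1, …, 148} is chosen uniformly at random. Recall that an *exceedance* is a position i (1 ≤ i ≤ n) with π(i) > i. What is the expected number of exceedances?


Write X = Σ_{i=1}^{148} X_i, where X_i = 1_{π(i) > i}.
For each fixed i, π(i) is uniform over {1, …, 148} (marginal of a uniform permutation), so P[π(i) > i] = (n − i)/n. Summing: Σ_{i=1}^{148} (n − i)/n = (0 + 1 + … + 147)/148 = 148(148 − 1)/(2·148) = (148 − 1)/2.
Hence E[X] = Σ_{i=1}^{148} (148 − i)/148 = 147/2 ≈ 73.500.

E[X] = 147/2 = 73.500.


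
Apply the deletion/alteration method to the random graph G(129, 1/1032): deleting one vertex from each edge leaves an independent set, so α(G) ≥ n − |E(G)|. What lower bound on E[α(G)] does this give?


E[|E(G)|] = C(129, 2)·p = 8256 · (1/1032) = 8.
E[α(G)] ≥ n − E[|E(G)|] = 129 − 8 = 121.
Numerically: ≈ 121.000000.
(This is only a lower bound; the true E[α(G)] may be larger.)

E[α(G)] ≥ 121 ≈ 121.000000.


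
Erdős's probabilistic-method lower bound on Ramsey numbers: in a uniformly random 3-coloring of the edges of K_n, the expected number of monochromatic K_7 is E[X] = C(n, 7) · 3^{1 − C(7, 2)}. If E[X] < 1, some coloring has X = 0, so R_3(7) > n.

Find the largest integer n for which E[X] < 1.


We need C(n, 7) · 3^{1 − 21} < 1, i.e. C(n, 7) < 3^{21 − 1} = 3486784401.
Check values of n near the boundary:
  n = 79: C(79, 7) = 2898753715; 2898753715 < 3486784401? YES
  n = 80: C(80, 7) = 3176716400; 3176716400 < 3486784401? YES
  n = 81: C(81, 7) = 3477216600; 3477216600 < 3486784401? YES
  n = 82: C(82, 7) = 3801756816; 3801756816 < 3486784401? NO
  n = 83: C(83, 7) = 4151918628; 4151918628 < 3486784401? NO
  n = 84: C(84, 7) = 4529365776; 4529365776 < 3486784401? NO
The largest n with C(n, 7) < 3486784401 is n = 81 (where E[X] = 42928600/43046721 ≈ 0.997). Hence R_3(7) > 81, i.e. R_3(7) ≥ 82.

Largest n = 81; hence R_3(7) > 81.


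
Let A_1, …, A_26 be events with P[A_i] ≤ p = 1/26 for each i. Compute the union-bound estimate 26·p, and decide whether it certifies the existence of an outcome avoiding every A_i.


Union bound: P[∪_{i=1}^{26} A_i] ≤ Σ_i P[A_i] ≤ 26·p = 26·(1/26) = 1.
Numerically: 1 ≈ 1.000000.
Is 1 < 1? NO.
Since the bound 1 is ≥ 1, the union bound is uninformative here; it does NOT by itself certify existence.

26·p = 1 ≈ 1.000000; existence NOT certified by the union bound.


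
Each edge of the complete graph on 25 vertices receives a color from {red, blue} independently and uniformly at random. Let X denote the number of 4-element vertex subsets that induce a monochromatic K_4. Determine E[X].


Let X = Σ_S X_S over the C(25, 4) = 12650 subsets S of size 4, where X_S = 1 if the K_4 on S is monochromatic.
For a fixed S, the K_4 on S has C(4, 2) = 6 edges. P[all 6 edges red] = (1/2)^6, and likewise for blue, so P[monochromatic] = 2·(1/2)^6 = 2^{1 − 6} = 1/32.
Summing: E[X] = C(25, 4) · 2^{1 − 6} = 12650 · 1/32 = 6325/16.
Numerically: E[X] ≈ 395.312.

E[X] = C(25,4)·2^(1−C(4,2)) = 6325/16 ≈ 395.312.


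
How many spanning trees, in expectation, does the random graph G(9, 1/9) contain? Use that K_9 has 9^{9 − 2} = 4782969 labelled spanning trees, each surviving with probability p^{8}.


K_9 has 9^{9 − 2} = 4782969 labelled spanning trees.
For each such spanning tree H, let X_H = 1 if all 8 edges of H are present in G. Then P[X_H = 1] = p^{8} = (1/9)^{8} = 1/43046721.
By linearity: E[X] = Σ_H E[X_H] = 4782969 · p^{8} = 4782969 · 1/43046721 = 1/9.
Numerically: E[X] ≈ 0.1111.

E[X] = 4782969 · (1/9)^{8} = 1/9 ≈ 0.1111.


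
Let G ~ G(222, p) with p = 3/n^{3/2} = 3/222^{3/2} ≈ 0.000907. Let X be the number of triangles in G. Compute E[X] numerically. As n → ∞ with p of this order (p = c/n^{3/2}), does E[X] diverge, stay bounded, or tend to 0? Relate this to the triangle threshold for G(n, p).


Number of potential triangles: C(222, 3) = 1798940.
Each occurs with probability p³ ≈ (0.000907)³ ≈ 7.46063e-10.
By linearity: E[X] = C(222, 3)·p³ ≈ 1798940 · 7.46063e-10 ≈ 0.001.
Since α = 3/2 > 1, p = c/n^{3/2} = o(1/n) is below the triangle threshold p ~ 1/n. Asymptotically E[X] ~ (c³/6)·n^{3(1−α)} = (3³/6)·n^{-1.5} → 0, so by Markov's inequality G has no triangles w.h.p.

E[X] ≈ 0.001; in regime p = Θ(1/n^{3/2}) E[X] tends to 0 (below the triangle threshold p ~ 1/n).
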